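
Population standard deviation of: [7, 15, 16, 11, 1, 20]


Mean = 70/6 = 35/3
  (7-35/3)²=196/9
  (15-35/3)²=100/9
  (16-35/3)²=169/9
  (11-35/3)²=4/9
  (1-35/3)²=1024/9
  (20-35/3)²=625/9
Σ(x-μ)² = 706/3
σ² = (706/3)/6 = 353/9

σ = √(353/9) ≈ 6.2628


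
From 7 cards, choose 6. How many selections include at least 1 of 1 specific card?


Complement: C(7,6) - C(6,6) = 7 - 1 = 6

6


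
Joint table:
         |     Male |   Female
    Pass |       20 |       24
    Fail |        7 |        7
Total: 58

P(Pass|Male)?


P(Pass|Male) = 20/(20+7) = 20/27

P = 20/27 ≈ 74.07%


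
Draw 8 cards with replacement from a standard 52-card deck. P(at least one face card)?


P(not a face card) = 40/52 = 10/13
P(none in 8 draws) = (10/13)^8 = 100000000/815730721
P(≥1 face card) = 1 - 100000000/815730721 = 715730721/815730721

P = 715730721/815730721 ≈ 87.74%


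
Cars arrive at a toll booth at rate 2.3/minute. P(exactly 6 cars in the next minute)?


Poisson(λ=2.3): P(X=6) = e^(-λ)×λ^k/k!
= e^(-2.3) × 2.3^6 / 6!
≈ 0.1002588437 × 148.035889 / 720 ≈ 0.020614

P(X=6) ≈ 0.020614 ≈ 2.06%


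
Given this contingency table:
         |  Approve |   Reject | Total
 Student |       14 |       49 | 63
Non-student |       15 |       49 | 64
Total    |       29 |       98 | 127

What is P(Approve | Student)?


P(Approve | Student) = 14/(14+49) = 14/63 = 2/9

P(Approve|Student) = 2/9 ≈ 22.22%


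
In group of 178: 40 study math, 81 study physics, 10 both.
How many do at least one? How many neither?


|A∪B| = 40+81-10 = 111
Neither = 178-111 = 67

At least one: 111; Neither: 67


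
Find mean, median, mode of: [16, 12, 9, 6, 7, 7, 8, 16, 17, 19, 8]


Sorted: [6, 7, 7, 8, 8, 9, 12, 16, 16, 17, 19]
Mean = 125/11
Median = 9
Freq: {16: 2, 12: 1, 9: 1, 6: 1, 7: 2, 8: 2, 17: 1, 19: 1}
Mode: [7, 8, 16]

Mean=125/11, Median=9, Mode=[7, 8, 16]


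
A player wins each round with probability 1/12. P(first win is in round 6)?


Geometric: P(X=6) = (1-p)^(k-1)×p = (11/12)^5×1/12 = 161051/2985984

P(X=6) = 161051/2985984 ≈ 5.39%


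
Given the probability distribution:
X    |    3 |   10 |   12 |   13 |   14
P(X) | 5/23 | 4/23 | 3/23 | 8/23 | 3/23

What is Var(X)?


E[X] = 237/23
E[X²] = 2817/23
Var(X) = E[X²] - (E[X])² = 2817/23 - 56169/529 = 8622/529

Var(X) = 8622/529 ≈ 16.2987


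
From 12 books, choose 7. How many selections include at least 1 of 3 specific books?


Complement: C(12,7) - C(9,7) = 792 - 36 = 756

756


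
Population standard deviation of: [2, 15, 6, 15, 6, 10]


Mean = 54/6 = 9
  (2-9)²=49
  (15-9)²=36
  (6-9)²=9
  (15-9)²=36
  (6-9)²=9
  (10-9)²=1
Σ(x-μ)² = 140
σ² = 140/6 = 70/3

σ = √(70/3) ≈ 4.8305


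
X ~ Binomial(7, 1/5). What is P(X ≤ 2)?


P(X ≤ 2) = Σ P(X=i) for i=0..2
P(X=0) = 16384/78125
P(X=1) = 28672/78125
P(X=2) = 21504/78125
Sum = 13312/15625

P(X ≤ 2) = 13312/15625 ≈ 85.20%


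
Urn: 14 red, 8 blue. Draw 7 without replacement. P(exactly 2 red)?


Hypergeometric: C(14,2)×C(8,5)/C(22,7)
= 91×56/170544 = 637/21318

P(X=2) = 637/21318 ≈ 2.99%


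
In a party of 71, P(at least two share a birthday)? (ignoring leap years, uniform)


P(all different) = Π(365-i)/365 for i=0..70
= 0.000679
P(match) = 1 - 0.000679 = 0.999321

P ≈ 0.9993 ≈ 99.93%


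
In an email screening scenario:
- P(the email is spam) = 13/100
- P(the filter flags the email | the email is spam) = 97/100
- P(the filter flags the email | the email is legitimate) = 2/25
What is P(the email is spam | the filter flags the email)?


Using Bayes' theorem:
P(A|B) = P(B|A)·P(A) / P(B)

P(the filter flags the email) = 97/100 × 13/100 + 2/25 × 87/100
= 1261/10000 + 87/1250 = 1957/10000

P(the email is spam|the filter flags the email) = (1261/10000) / (1957/10000) = 1261/1957

P(the email is spam|the filter flags the email) = 1261/1957 ≈ 64.44%


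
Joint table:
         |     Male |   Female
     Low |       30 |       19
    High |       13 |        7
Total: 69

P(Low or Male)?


P(Low∨Male) = P(Low) + P(Male) - P(Low∧Male)
= (49 + 43 - 30)/69 = 62/69

P = 62/69 ≈ 89.86%


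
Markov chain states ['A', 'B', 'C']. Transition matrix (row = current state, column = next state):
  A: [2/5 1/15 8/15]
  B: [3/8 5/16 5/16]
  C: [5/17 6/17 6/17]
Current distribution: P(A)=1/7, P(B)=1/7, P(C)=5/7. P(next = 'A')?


P(next=A) = Σᵢ P(now=i)×P(i→A)
= 1/7×2/5 + 1/7×3/8 + 5/7×5/17
= 2/35 + 3/56 + 25/119 = 1527/4760

P = 1527/4760 ≈ 0.3208


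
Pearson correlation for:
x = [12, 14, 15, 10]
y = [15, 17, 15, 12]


n=4, Σx=51, Σy=59, Σxy=763, Σx²=665, Σy²=883
r = (4×763 - 51×59)/√((4×665 - 51²)(4×883 - 59²))
= 43/√(59×51) = 43/√3009 ≈ 43/54.8544 ≈ 0.7839

r ≈ 0.7839


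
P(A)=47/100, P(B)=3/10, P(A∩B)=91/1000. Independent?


P(A)×P(B) = 141/1000
P(A∩B) = 91/1000
Not equal → NOT independent

No, not independent


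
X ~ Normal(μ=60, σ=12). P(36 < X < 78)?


z₁=(36-60)/12=-2.0, z₂=(78-60)/12=1.5
P = Φ(1.5) - Φ(-2.0) = 0.933193 - 0.022750 = 0.910443 ≈ 0.9104

P(36 < X < 78) ≈ 0.9104


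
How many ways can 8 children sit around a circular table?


Circular arrangements of 8 distinct objects: fix one position to break rotational symmetry.
(n-1)! = 7! = 5040

5040


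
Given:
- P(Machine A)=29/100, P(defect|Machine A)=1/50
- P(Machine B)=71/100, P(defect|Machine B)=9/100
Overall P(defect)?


P(B) = Σ P(B|Aᵢ)×P(Aᵢ)
  1/50×29/100 = 29/5000
  9/100×71/100 = 639/10000
Sum = 697/10000

P(defect) = 697/10000 ≈ 6.97%


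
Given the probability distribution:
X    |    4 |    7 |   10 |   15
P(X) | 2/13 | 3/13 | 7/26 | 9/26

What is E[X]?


E[X] = Σ x·P(X=x)
= (4)×(2/13) + (7)×(3/13) + (10)×(7/26) + (15)×(9/26)
= 263/26

E[X] = 263/26


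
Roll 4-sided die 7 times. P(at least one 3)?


P(no 3)^7 = (3/4)^7 = 2187/16384
P(≥1) = 1 - 2187/16384 = 14197/16384

P = 14197/16384 ≈ 86.65%


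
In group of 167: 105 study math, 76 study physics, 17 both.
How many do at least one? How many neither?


|A∪B| = 105+76-17 = 164
Neither = 167-164 = 3

At least one: 164; Neither: 3


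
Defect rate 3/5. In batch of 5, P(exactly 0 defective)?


Binomial: P(X=0) = C(5,0)×p^0×(1-p)^5
= 1 × 1 × 32/3125 = 32/3125

P(X=0) = 32/3125 ≈ 1.02%


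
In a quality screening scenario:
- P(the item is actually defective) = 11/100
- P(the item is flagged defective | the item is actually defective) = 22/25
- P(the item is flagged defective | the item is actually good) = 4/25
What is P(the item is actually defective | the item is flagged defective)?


Using Bayes' theorem:
P(A|B) = P(B|A)·P(A) / P(B)

P(the item is flagged defective) = 22/25 × 11/100 + 4/25 × 89/100
= 121/1250 + 89/625 = 299/1250

P(the item is actually defective|the item is flagged defective) = (121/1250) / (299/1250) = 121/299

P(the item is actually defective|the item is flagged defective) = 121/299 ≈ 40.47%


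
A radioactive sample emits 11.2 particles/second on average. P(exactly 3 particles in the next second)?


Poisson(λ=11.2): P(X=3) = e^(-λ)×λ^k/k!
= e^(-11.2) × 11.2^3 / 3!
≈ 1.367419607e-05 × 1404.928 / 6 ≈ 0.003202

P(X=3) ≈ 0.003202 ≈ 0.32%


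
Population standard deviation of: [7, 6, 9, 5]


Mean = 27/4
  (7-27/4)²=1/16
  (6-27/4)²=9/16
  (9-27/4)²=81/16
  (5-27/4)²=49/16
Σ(x-μ)² = 35/4
σ² = (35/4)/4 = 35/16

σ = √(35/16) ≈ 1.4790


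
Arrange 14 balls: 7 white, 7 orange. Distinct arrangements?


14!/(7!×7!) = 3432

3432


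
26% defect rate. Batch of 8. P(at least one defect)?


P(all good) = (37/50)^8 = 3512479453921/39062500000000
P(≥1 defect) = 35550020546079/39062500000000

P = 35550020546079/39062500000000 ≈ 91.01%


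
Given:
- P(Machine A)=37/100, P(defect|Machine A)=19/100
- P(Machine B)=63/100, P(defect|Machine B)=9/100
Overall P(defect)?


P(B) = Σ P(B|Aᵢ)×P(Aᵢ)
  19/100×37/100 = 703/10000
  9/100×63/100 = 567/10000
Sum = 127/1000

P(defect) = 127/1000 ≈ 12.70%


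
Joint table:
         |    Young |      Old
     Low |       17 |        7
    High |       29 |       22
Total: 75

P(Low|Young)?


P(Low|Young) = 17/(17+29) = 17/46

P = 17/46 ≈ 36.96%


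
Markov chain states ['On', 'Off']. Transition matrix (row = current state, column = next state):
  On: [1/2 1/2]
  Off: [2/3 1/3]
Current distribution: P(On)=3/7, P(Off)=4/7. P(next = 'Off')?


P(next=Off) = Σᵢ P(now=i)×P(i→Off)
= 3/7×1/2 + 4/7×1/3
= 3/14 + 4/21 = 17/42

P = 17/42 ≈ 0.4048


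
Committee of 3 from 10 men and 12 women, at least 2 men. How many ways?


Count by #men:
  2M,1W: C(10,2)×C(12,1)=540
  3M,0W: C(10,3)×C(12,0)=120
Total = 660

660


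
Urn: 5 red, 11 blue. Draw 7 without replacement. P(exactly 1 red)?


Hypergeometric: C(5,1)×C(11,6)/C(16,7)
= 5×462/11440 = 21/104

P(X=1) = 21/104 ≈ 20.19%


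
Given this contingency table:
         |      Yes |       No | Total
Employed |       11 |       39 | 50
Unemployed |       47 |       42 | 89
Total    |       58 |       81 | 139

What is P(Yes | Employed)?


P(Yes | Employed) = 11/(11+39) = 11/50

P(Yes|Employed) = 11/50 ≈ 22.00%


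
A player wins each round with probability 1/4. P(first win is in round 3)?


Geometric: P(X=3) = (1-p)^(k-1)×p = (3/4)^2×1/4 = 9/64

P(X=3) = 9/64 ≈ 14.06%


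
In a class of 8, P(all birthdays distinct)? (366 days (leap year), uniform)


P(all different) = Π(366-i)/366 for i=0..7
= (366/366)×(365/366)×...×(359/366)
= 0.925861

P ≈ 0.9259 ≈ 92.59%


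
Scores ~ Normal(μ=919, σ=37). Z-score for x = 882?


z = (x - μ)/σ = (882 - 919)/37 = -1.0

z = -1.0


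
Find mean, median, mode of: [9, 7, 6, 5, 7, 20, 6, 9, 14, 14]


Sorted: [5, 6, 6, 7, 7, 9, 9, 14, 14, 20]
Mean = 97/10
Median = 8
Freq: {9: 2, 7: 2, 6: 2, 5: 1, 20: 1, 14: 2}
Mode: [6, 7, 9, 14]

Mean=97/10, Median=8, Mode=[6, 7, 9, 14]


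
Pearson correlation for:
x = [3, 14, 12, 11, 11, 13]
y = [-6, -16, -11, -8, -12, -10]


n=6, Σx=64, Σy=-63, Σxy=-724, Σx²=760, Σy²=721
r = (6×(-724) - 64×(-63))/√((6×760 - 64²)(6×721 - (-63)²))
= -312/√(464×357) = -312/√165648 ≈ -312/406.9988 ≈ -0.7666

r ≈ -0.7666


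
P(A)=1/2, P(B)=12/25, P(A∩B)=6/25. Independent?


P(A)×P(B) = 6/25
P(A∩B) = 6/25
Equal ✓ → Independent

Yes, independent


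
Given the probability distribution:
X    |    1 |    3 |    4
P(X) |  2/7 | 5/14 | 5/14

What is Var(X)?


E[X] = 39/14
E[X²] = 129/14
Var(X) = E[X²] - (E[X])² = 129/14 - 1521/196 = 285/196

Var(X) = 285/196 ≈ 1.4541


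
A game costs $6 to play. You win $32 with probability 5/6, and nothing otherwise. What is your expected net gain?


E[gain] = (32-6)×5/6 + (-6)×1/6
= 65/3 - 1 = 62/3

Expected net gain = $62/3 ≈ $20.67


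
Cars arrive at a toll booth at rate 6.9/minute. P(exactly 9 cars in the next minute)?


Poisson(λ=6.9): P(X=9) = e^(-λ)×λ^k/k!
= e^(-6.9) × 6.9^9 / 9!
≈ 0.001007785429 × 35452087.8356 / 362880 ≈ 0.098457

P(X=9) ≈ 0.098457 ≈ 9.85%


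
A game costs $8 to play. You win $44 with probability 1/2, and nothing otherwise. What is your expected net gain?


E[gain] = (44-8)×1/2 + (-8)×1/2
= 18 - 4 = 14

Expected net gain = $14 ≈ $14.00


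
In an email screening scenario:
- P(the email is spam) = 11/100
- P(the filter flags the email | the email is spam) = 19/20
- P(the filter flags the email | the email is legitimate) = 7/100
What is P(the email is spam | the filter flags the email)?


Using Bayes' theorem:
P(A|B) = P(B|A)·P(A) / P(B)

P(the filter flags the email) = 19/20 × 11/100 + 7/100 × 89/100
= 209/2000 + 623/10000 = 417/2500

P(the email is spam|the filter flags the email) = (209/2000) / (417/2500) = 1045/1668

P(the email is spam|the filter flags the email) = 1045/1668 ≈ 62.65%


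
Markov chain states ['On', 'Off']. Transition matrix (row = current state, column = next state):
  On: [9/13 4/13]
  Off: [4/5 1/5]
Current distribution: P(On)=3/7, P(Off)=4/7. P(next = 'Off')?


P(next=Off) = Σᵢ P(now=i)×P(i→Off)
= 3/7×4/13 + 4/7×1/5
= 12/91 + 4/35 = 16/65

P = 16/65 ≈ 0.2462


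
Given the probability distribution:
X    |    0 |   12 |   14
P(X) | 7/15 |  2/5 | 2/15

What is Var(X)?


E[X] = 20/3
E[X²] = 1256/15
Var(X) = E[X²] - (E[X])² = 1256/15 - 400/9 = 1768/45

Var(X) = 1768/45 ≈ 39.2889


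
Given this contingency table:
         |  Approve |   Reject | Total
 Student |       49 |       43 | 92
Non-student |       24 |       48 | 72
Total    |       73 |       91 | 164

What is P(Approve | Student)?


P(Approve | Student) = 49/(49+43) = 49/92

P(Approve|Student) = 49/92 ≈ 53.26%


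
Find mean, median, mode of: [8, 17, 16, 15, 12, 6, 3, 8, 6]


Sorted: [3, 6, 6, 8, 8, 12, 15, 16, 17]
Mean = 91/9
Median = 8
Freq: {8: 2, 17: 1, 16: 1, 15: 1, 12: 1, 6: 2, 3: 1}
Mode: [6, 8]

Mean=91/9, Median=8, Mode=[6, 8]


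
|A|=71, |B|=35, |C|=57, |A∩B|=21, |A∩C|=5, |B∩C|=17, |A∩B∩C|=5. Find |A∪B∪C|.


|A∪B∪C| = 71+35+57-21-5-17+5 = 125

|A∪B∪C| = 125


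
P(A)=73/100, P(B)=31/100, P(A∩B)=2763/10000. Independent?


P(A)×P(B) = 2263/10000
P(A∩B) = 2763/10000
Not equal → NOT independent

No, not independent


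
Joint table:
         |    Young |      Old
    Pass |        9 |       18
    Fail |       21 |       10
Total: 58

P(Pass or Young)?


P(Pass∨Young) = P(Pass) + P(Young) - P(Pass∧Young)
= (27 + 30 - 9)/58 = 48/58 = 24/29

P = 24/29 ≈ 82.76%


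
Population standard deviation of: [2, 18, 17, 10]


Mean = 47/4
  (2-47/4)²=1521/16
  (18-47/4)²=625/16
  (17-47/4)²=441/16
  (10-47/4)²=49/16
Σ(x-μ)² = 659/4
σ² = (659/4)/4 = 659/16

σ = √(659/16) ≈ 6.4177


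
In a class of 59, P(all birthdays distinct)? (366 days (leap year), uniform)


P(all different) = Π(366-i)/366 for i=0..58
= (366/366)×(365/366)×...×(308/366)
= 0.007112

P ≈ 0.0071 ≈ 0.71%


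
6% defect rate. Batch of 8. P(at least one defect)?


P(all good) = (47/50)^8 = 23811286661761/39062500000000
P(≥1 defect) = 15251213338239/39062500000000

P = 15251213338239/39062500000000 ≈ 39.04%


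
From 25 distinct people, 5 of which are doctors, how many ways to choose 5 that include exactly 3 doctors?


Choose 3 of the 5 doctors and 2 of the other 20 people:
C(5,3)×C(20,2) = 10×190 = 1900

1900


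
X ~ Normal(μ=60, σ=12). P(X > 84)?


z = (84-60)/12 = 2.0
P(X > 84) = 1 - P(Z ≤ 2.0) = 1 - 0.9772 = 0.0228

P(X > 84) ≈ 0.0228


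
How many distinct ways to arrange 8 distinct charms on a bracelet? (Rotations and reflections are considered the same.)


Free circular arrangements: rotations and reflections both identified.
(n-1)!/2 = 7!/2 = 5040/2 = 2520

2520


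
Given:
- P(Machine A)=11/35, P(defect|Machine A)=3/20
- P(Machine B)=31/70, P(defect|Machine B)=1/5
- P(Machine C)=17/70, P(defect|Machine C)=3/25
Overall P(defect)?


P(B) = Σ P(B|Aᵢ)×P(Aᵢ)
  3/20×11/35 = 33/700
  1/5×31/70 = 31/350
  3/25×17/70 = 51/1750
Sum = 577/3500

P(defect) = 577/3500 ≈ 16.49%


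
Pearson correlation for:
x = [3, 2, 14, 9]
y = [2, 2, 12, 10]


n=4, Σx=28, Σy=26, Σxy=268, Σx²=290, Σy²=252
r = (4×268 - 28×26)/√((4×290 - 28²)(4×252 - 26²))
= 344/√(376×332) = 344/√124832 ≈ 344/353.3157 ≈ 0.9736

r ≈ 0.9736


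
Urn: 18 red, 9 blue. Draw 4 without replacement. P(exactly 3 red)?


Hypergeometric: C(18,3)×C(9,1)/C(27,4)
= 816×9/17550 = 136/325

P(X=3) = 136/325 ≈ 41.85%


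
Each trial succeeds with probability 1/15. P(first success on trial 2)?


Geometric: P(X=2) = (1-p)^(k-1)×p = (14/15)^1×1/15 = 14/225

P(X=2) = 14/225 ≈ 6.22%


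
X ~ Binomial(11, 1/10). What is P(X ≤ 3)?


P(X ≤ 3) = Σ P(X=i) for i=0..3
P(X=0) = 31381059609/100000000000
P(X=1) = 38354628411/100000000000
P(X=2) = 4261625379/20000000000
P(X=3) = 1420541793/20000000000
Sum = 2453663097/2500000000

P(X ≤ 3) = 2453663097/2500000000 ≈ 98.15%


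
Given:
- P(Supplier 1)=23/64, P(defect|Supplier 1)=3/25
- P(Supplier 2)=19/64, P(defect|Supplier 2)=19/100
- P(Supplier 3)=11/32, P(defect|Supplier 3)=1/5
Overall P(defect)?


P(B) = Σ P(B|Aᵢ)×P(Aᵢ)
  3/25×23/64 = 69/1600
  19/100×19/64 = 361/6400
  1/5×11/32 = 11/160
Sum = 1077/6400

P(defect) = 1077/6400 ≈ 16.83%


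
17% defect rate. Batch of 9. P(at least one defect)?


P(all good) = (83/100)^9 = 186940255267540403/1000000000000000000
P(≥1 defect) = 813059744732459597/1000000000000000000

P = 813059744732459597/1000000000000000000 ≈ 81.31%


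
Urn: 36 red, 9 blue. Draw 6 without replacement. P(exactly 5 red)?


Hypergeometric: C(36,5)×C(9,1)/C(45,6)
= 376992×9/8145060 = 3672/8815

P(X=5) = 3672/8815 ≈ 41.66%


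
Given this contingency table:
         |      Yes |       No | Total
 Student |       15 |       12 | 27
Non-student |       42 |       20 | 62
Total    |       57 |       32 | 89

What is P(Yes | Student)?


P(Yes | Student) = 15/(15+12) = 15/27 = 5/9

P(Yes|Student) = 5/9 ≈ 55.56%


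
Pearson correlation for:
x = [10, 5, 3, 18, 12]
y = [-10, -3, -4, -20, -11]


n=5, Σx=48, Σy=-48, Σxy=-619, Σx²=602, Σy²=646
r = (5×(-619) - 48×(-48))/√((5×602 - 48²)(5×646 - (-48)²))
= -791/√(706×926) = -791/√653756 ≈ -791/808.5518 ≈ -0.9783

r ≈ -0.9783


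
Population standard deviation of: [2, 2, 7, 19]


Mean = 30/4 = 15/2
  (2-15/2)²=121/4
  (2-15/2)²=121/4
  (7-15/2)²=1/4
  (19-15/2)²=529/4
Σ(x-μ)² = 193
σ² = 193/4

σ = √(193/4) ≈ 6.9462


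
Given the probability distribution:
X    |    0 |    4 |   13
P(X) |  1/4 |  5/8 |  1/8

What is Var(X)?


E[X] = 33/8
E[X²] = 249/8
Var(X) = E[X²] - (E[X])² = 249/8 - 1089/64 = 903/64

Var(X) = 903/64 ≈ 14.1094


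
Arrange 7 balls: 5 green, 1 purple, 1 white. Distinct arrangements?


7!/(5!×1!×1!) = 42

42


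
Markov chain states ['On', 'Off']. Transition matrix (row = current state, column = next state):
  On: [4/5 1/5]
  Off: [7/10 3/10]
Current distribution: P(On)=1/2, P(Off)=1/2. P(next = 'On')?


P(next=On) = Σᵢ P(now=i)×P(i→On)
= 1/2×4/5 + 1/2×7/10
= 2/5 + 7/20 = 3/4

P = 3/4 ≈ 0.7500


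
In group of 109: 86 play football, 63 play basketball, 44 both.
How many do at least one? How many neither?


|A∪B| = 86+63-44 = 105
Neither = 109-105 = 4

At least one: 105; Neither: 4


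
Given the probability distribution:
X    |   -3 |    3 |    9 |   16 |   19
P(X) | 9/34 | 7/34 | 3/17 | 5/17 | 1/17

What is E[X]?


E[X] = Σ x·P(X=x)
= (-3)×(9/34) + (3)×(7/34) + (9)×(3/17) + (16)×(5/17) + (19)×(1/17)
= 123/17

E[X] = 123/17


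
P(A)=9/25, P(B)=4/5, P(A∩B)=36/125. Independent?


P(A)×P(B) = 36/125
P(A∩B) = 36/125
Equal ✓ → Independent

Yes, independent


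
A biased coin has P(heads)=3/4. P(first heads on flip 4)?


Geometric: P(X=4) = (1-p)^(k-1)×p = (1/4)^3×3/4 = 3/256

P(X=4) = 3/256 ≈ 1.17%


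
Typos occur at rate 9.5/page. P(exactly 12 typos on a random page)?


Poisson(λ=9.5): P(X=12) = e^(-λ)×λ^k/k!
= e^(-9.5) × 9.5^12 / 12!
≈ 7.485182989e-05 × 540360087663 / 479001600 ≈ 0.084440

P(X=12) ≈ 0.084440 ≈ 8.44%


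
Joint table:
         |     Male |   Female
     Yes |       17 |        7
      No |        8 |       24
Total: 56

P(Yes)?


P(Yes) = (17+7)/56 = 24/56 = 3/7

P(Yes) = 3/7 ≈ 42.86%


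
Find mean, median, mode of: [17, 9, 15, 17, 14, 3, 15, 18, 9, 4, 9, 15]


Sorted: [3, 4, 9, 9, 9, 14, 15, 15, 15, 17, 17, 18]
Mean = 145/12
Median = 29/2
Freq: {17: 2, 9: 3, 15: 3, 14: 1, 3: 1, 18: 1, 4: 1}
Mode: [9, 15]

Mean=145/12, Median=29/2, Mode=[9, 15]


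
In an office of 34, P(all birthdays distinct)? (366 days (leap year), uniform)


P(all different) = Π(366-i)/366 for i=0..33
= (366/366)×(365/366)×...×(333/366)
= 0.205601

P ≈ 0.2056 ≈ 20.56%


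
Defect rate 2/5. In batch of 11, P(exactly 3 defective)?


Binomial: P(X=3) = C(11,3)×p^3×(1-p)^8
= 165 × 8/125 × 6561/390625 = 1732104/9765625

P(X=3) = 1732104/9765625 ≈ 17.74%


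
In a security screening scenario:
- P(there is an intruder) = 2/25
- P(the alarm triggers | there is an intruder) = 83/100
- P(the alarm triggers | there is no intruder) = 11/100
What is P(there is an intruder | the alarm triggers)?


Using Bayes' theorem:
P(A|B) = P(B|A)·P(A) / P(B)

P(the alarm triggers) = 83/100 × 2/25 + 11/100 × 23/25
= 83/1250 + 253/2500 = 419/2500

P(there is an intruder|the alarm triggers) = (83/1250) / (419/2500) = 166/419

P(there is an intruder|the alarm triggers) = 166/419 ≈ 39.62%


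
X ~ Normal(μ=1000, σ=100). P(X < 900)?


z = (900-1000)/100 = -1.0
P(Z < -1.0) = 0.1587

P(X < 900) ≈ 0.1587


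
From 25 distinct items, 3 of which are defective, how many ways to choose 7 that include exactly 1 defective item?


Choose 1 of the 3 defective items and 6 of the other 22 items:
C(3,1)×C(22,6) = 3×74613 = 223839

223839


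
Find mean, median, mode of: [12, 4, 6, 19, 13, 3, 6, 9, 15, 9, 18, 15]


Sorted: [3, 4, 6, 6, 9, 9, 12, 13, 15, 15, 18, 19]
Mean = 129/12 = 43/4
Median = 21/2
Freq: {12: 1, 4: 1, 6: 2, 19: 1, 13: 1, 3: 1, 9: 2, 15: 2, 18: 1}
Mode: [6, 9, 15]

Mean=43/4, Median=21/2, Mode=[6, 9, 15]


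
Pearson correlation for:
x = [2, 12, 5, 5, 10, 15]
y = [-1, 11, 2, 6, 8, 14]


n=6, Σx=49, Σy=40, Σxy=460, Σx²=523, Σy²=422
r = (6×460 - 49×40)/√((6×523 - 49²)(6×422 - 40²))
= 800/√(737×932) = 800/√686884 ≈ 800/828.7847 ≈ 0.9653

r ≈ 0.9653


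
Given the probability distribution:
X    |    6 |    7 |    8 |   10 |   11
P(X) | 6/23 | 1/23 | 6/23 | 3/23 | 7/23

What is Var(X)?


E[X] = 198/23
E[X²] = 1796/23
Var(X) = E[X²] - (E[X])² = 1796/23 - 39204/529 = 2104/529

Var(X) = 2104/529 ≈ 3.9773


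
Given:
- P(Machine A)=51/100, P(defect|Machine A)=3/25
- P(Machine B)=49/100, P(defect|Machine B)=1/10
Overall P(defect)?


P(B) = Σ P(B|Aᵢ)×P(Aᵢ)
  3/25×51/100 = 153/2500
  1/10×49/100 = 49/1000
Sum = 551/5000

P(defect) = 551/5000 ≈ 11.02%


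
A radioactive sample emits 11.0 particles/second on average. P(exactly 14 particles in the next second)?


Poisson(λ=11.0): P(X=14) = e^(-λ)×λ^k/k!
= e^(-11.0) × 11.0^14 / 14!
≈ 1.670170079e-05 × 3.79749833583e+14 / 87178291200 ≈ 0.072753

P(X=14) ≈ 0.072753 ≈ 7.28%


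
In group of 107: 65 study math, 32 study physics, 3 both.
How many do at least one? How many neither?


|A∪B| = 65+32-3 = 94
Neither = 107-94 = 13

At least one: 94; Neither: 13


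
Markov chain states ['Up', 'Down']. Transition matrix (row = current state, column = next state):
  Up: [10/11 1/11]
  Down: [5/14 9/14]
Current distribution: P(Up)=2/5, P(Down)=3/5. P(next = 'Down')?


P(next=Down) = Σᵢ P(now=i)×P(i→Down)
= 2/5×1/11 + 3/5×9/14
= 2/55 + 27/70 = 65/154

P = 65/154 ≈ 0.4221


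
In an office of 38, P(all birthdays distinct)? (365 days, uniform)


P(all different) = Π(365-i)/365 for i=0..37
= (365/365)×(364/365)×...×(328/365)
= 0.135932

P ≈ 0.1359 ≈ 13.59%


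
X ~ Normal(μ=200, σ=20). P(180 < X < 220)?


z₁=(180-200)/20=-1.0, z₂=(220-200)/20=1.0
P = Φ(1.0) - Φ(-1.0) = 0.841345 - 0.158655 = 0.682690 ≈ 0.6827

P(180 < X < 220) ≈ 0.6827


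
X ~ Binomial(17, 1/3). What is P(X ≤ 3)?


P(X ≤ 3) = Σ P(X=i) for i=0..3
P(X=0) = 131072/129140163
P(X=1) = 1114112/129140163
P(X=2) = 4456448/129140163
P(X=3) = 11141120/129140163
Sum = 16842752/129140163

P(X ≤ 3) = 16842752/129140163 ≈ 13.04%


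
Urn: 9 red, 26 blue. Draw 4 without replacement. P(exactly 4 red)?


Hypergeometric: C(9,4)×C(26,0)/C(35,4)
= 126×1/52360 = 9/3740

P(X=4) = 9/3740 ≈ 0.24%


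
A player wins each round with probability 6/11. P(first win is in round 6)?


Geometric: P(X=6) = (1-p)^(k-1)×p = (5/11)^5×6/11 = 18750/1771561

P(X=6) = 18750/1771561 ≈ 1.06%


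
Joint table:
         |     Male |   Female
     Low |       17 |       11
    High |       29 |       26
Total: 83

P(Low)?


P(Low) = (17+11)/83 = 28/83

P(Low) = 28/83 ≈ 33.73%


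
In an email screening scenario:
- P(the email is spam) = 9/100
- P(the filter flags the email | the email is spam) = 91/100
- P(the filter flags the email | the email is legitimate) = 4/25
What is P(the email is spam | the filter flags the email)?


Using Bayes' theorem:
P(A|B) = P(B|A)·P(A) / P(B)

P(the filter flags the email) = 91/100 × 9/100 + 4/25 × 91/100
= 819/10000 + 91/625 = 91/400

P(the email is spam|the filter flags the email) = (819/10000) / (91/400) = 9/25

P(the email is spam|the filter flags the email) = 9/25 ≈ 36.00%


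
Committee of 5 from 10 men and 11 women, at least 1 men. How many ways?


Count by #men:
  1M,4W: C(10,1)×C(11,4)=3300
  2M,3W: C(10,2)×C(11,3)=7425
  3M,2W: C(10,3)×C(11,2)=6600
  4M,1W: C(10,4)×C(11,1)=2310
  5M,0W: C(10,5)×C(11,0)=252
Total = 19887

19887


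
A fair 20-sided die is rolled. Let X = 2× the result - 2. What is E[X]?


E[die] = (1+20)/2 = 21/2
E[X] = 2×21/2 - 2 = 19

E[X] = 19


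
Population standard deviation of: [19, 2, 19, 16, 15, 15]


Mean = 86/6 = 43/3
  (19-43/3)²=196/9
  (2-43/3)²=1369/9
  (19-43/3)²=196/9
  (16-43/3)²=25/9
  (15-43/3)²=4/9
  (15-43/3)²=4/9
Σ(x-μ)² = 598/3
σ² = (598/3)/6 = 299/9

σ = √(299/9) ≈ 5.7639


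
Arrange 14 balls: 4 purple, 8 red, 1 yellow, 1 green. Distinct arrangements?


14!/(4!×8!×1!×1!) = 90090

90090


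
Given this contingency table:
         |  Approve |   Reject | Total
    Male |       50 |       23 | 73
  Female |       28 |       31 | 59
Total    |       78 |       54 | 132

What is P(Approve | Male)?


P(Approve | Male) = 50/(50+23) = 50/73

P(Approve|Male) = 50/73 ≈ 68.49%


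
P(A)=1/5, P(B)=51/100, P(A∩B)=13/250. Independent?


P(A)×P(B) = 51/500
P(A∩B) = 13/250
Not equal → NOT independent

No, not independent


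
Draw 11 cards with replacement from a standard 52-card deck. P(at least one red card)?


P(not a red card) = 26/52 = 1/2
P(none in 11 draws) = (1/2)^11 = 1/2048
P(≥1 red card) = 1 - 1/2048 = 2047/2048

P = 2047/2048 ≈ 99.95%


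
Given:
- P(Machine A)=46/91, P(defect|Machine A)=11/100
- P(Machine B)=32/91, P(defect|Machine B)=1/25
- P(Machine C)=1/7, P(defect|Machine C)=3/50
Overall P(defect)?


P(B) = Σ P(B|Aᵢ)×P(Aᵢ)
  11/100×46/91 = 253/4550
  1/25×32/91 = 32/2275
  3/50×1/7 = 3/350
Sum = 178/2275

P(defect) = 178/2275 ≈ 7.82%


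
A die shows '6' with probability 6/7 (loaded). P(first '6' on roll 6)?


Geometric: P(X=6) = (1-p)^(k-1)×p = (1/7)^5×6/7 = 6/117649

P(X=6) = 6/117649 ≈ 0.01%


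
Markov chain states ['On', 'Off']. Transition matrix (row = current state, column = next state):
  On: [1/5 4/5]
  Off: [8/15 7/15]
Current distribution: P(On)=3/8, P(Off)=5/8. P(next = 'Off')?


P(next=Off) = Σᵢ P(now=i)×P(i→Off)
= 3/8×4/5 + 5/8×7/15
= 3/10 + 7/24 = 71/120

P = 71/120 ≈ 0.5917


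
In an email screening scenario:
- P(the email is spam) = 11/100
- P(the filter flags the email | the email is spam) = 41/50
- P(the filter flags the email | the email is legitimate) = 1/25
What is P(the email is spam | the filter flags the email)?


Using Bayes' theorem:
P(A|B) = P(B|A)·P(A) / P(B)

P(the filter flags the email) = 41/50 × 11/100 + 1/25 × 89/100
= 451/5000 + 89/2500 = 629/5000

P(the email is spam|the filter flags the email) = (451/5000) / (629/5000) = 451/629

P(the email is spam|the filter flags the email) = 451/629 ≈ 71.70%


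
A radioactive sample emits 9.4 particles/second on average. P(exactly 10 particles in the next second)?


Poisson(λ=9.4): P(X=10) = e^(-λ)×λ^k/k!
= e^(-9.4) × 9.4^10 / 10!
≈ 8.272406556e-05 × 5386151140.95 / 3628800 ≈ 0.122786

P(X=10) ≈ 0.122786 ≈ 12.28%


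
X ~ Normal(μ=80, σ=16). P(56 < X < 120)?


z₁=(56-80)/16=-1.5, z₂=(120-80)/16=2.5
P = Φ(2.5) - Φ(-1.5) = 0.993790 - 0.066807 = 0.926983 ≈ 0.9270

P(56 < X < 120) ≈ 0.9270


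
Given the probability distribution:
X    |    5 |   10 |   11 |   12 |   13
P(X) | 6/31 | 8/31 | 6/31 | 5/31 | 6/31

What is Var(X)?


E[X] = 314/31
E[X²] = 110
Var(X) = E[X²] - (E[X])² = 110 - 98596/961 = 7114/961

Var(X) = 7114/961 ≈ 7.4027


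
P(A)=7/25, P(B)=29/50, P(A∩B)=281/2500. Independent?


P(A)×P(B) = 203/1250
P(A∩B) = 281/2500
Not equal → NOT independent

No, not independent


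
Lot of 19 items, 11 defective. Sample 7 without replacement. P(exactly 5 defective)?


Hypergeometric: C(11,5)×C(8,2)/C(19,7)
= 462×28/50388 = 1078/4199

P(X=5) = 1078/4199 ≈ 25.67%


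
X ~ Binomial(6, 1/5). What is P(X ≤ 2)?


P(X ≤ 2) = Σ P(X=i) for i=0..2
P(X=0) = 4096/15625
P(X=1) = 6144/15625
P(X=2) = 768/3125
Sum = 2816/3125

P(X ≤ 2) = 2816/3125 ≈ 90.11%


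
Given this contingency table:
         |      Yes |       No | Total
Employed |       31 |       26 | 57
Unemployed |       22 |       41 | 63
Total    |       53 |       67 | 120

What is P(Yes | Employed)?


P(Yes | Employed) = 31/(31+26) = 31/57

P(Yes|Employed) = 31/57 ≈ 54.39%


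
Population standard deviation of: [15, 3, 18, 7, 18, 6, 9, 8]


Mean = 84/8 = 21/2
  (15-21/2)²=81/4
  (3-21/2)²=225/4
  (18-21/2)²=225/4
  (7-21/2)²=49/4
  (18-21/2)²=225/4
  (6-21/2)²=81/4
  (9-21/2)²=9/4
  (8-21/2)²=25/4
Σ(x-μ)² = 230
σ² = 230/8 = 115/4

σ = √(115/4) ≈ 5.3619


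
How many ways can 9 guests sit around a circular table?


Circular arrangements of 9 distinct objects: fix one position to break rotational symmetry.
(n-1)! = 8! = 40320

40320


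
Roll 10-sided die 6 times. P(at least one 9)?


P(no 9)^6 = (9/10)^6 = 531441/1000000
P(≥1) = 1 - 531441/1000000 = 468559/1000000

P = 468559/1000000 ≈ 46.86%


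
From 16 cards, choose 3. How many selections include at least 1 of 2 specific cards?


Complement: C(16,3) - C(14,3) = 560 - 364 = 196

196


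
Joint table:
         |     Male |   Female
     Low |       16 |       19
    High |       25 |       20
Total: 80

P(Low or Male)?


P(Low∨Male) = P(Low) + P(Male) - P(Low∧Male)
= (35 + 41 - 16)/80 = 60/80 = 3/4

P = 3/4 ≈ 75.00%


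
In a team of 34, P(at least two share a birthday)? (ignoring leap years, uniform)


P(all different) = Π(365-i)/365 for i=0..33
= 0.204683
P(match) = 1 - 0.204683 = 0.795317

P ≈ 0.7953 ≈ 79.53%


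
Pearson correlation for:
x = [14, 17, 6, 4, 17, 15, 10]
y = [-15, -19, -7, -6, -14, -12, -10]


n=7, Σx=83, Σy=-83, Σxy=-1117, Σx²=1151, Σy²=1111
r = (7×(-1117) - 83×(-83))/√((7×1151 - 83²)(7×1111 - (-83)²))
= -930/√(1168×888) = -930/√1037184 ≈ -930/1018.4223 ≈ -0.9132

r ≈ -0.9132


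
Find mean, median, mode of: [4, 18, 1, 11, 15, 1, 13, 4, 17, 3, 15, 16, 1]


Sorted: [1, 1, 1, 3, 4, 4, 11, 13, 15, 15, 16, 17, 18]
Mean = 119/13
Median = 11
Freq: {4: 2, 18: 1, 1: 3, 11: 1, 15: 2, 13: 1, 17: 1, 3: 1, 16: 1}
Mode: [1]

Mean=119/13, Median=11, Mode=1


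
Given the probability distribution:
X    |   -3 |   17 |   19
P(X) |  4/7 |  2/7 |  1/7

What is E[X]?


E[X] = Σ x·P(X=x)
= (-3)×(4/7) + (17)×(2/7) + (19)×(1/7)
= 41/7

E[X] = 41/7


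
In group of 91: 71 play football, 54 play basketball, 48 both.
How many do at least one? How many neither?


|A∪B| = 71+54-48 = 77
Neither = 91-77 = 14

At least one: 77; Neither: 14


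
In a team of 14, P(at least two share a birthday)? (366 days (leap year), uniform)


P(all different) = Π(366-i)/366 for i=0..13
= 0.777440
P(match) = 1 - 0.777440 = 0.222560

P ≈ 0.2226 ≈ 22.26%


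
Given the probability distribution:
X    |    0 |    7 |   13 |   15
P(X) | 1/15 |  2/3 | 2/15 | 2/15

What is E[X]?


E[X] = Σ x·P(X=x)
= (0)×(1/15) + (7)×(2/3) + (13)×(2/15) + (15)×(2/15)
= 42/5

E[X] = 42/5


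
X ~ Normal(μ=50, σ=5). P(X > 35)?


z = (35-50)/5 = -3.0
P(X > 35) = 1 - P(Z ≤ -3.0) = 1 - 0.0013 = 0.9987

P(X > 35) ≈ 0.9987


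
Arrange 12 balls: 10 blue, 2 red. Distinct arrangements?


12!/(10!×2!) = 66

66


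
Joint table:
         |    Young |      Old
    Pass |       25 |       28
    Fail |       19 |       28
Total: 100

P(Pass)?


P(Pass) = (25+28)/100 = 53/100

P(Pass) = 53/100 ≈ 53.00%


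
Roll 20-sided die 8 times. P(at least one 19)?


P(no 19)^8 = (19/20)^8 = 16983563041/25600000000
P(≥1) = 1 - 16983563041/25600000000 = 8616436959/25600000000

P = 8616436959/25600000000 ≈ 33.66%


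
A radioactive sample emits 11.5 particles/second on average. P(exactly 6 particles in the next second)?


Poisson(λ=11.5): P(X=6) = e^(-λ)×λ^k/k!
= e^(-11.5) × 11.5^6 / 6!
≈ 1.01300936e-05 × 2313060.76562 / 720 ≈ 0.032544

P(X=6) ≈ 0.032544 ≈ 3.25%


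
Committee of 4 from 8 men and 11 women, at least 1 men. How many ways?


Count by #men:
  1M,3W: C(8,1)×C(11,3)=1320
  2M,2W: C(8,2)×C(11,2)=1540
  3M,1W: C(8,3)×C(11,1)=616
  4M,0W: C(8,4)×C(11,0)=70
Total = 3546

3546


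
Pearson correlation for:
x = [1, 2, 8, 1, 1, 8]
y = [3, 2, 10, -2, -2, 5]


n=6, Σx=21, Σy=16, Σxy=123, Σx²=135, Σy²=146
r = (6×123 - 21×16)/√((6×135 - 21²)(6×146 - 16²))
= 402/√(369×620) = 402/√228780 ≈ 402/478.3095 ≈ 0.8405

r ≈ 0.8405


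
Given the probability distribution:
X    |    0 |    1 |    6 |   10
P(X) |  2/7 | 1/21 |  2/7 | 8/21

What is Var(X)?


E[X] = 39/7
E[X²] = 339/7
Var(X) = E[X²] - (E[X])² = 339/7 - 1521/49 = 852/49

Var(X) = 852/49 ≈ 17.3878


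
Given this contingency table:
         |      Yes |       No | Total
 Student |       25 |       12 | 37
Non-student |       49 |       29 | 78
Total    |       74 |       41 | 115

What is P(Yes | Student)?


P(Yes | Student) = 25/(25+12) = 25/37

P(Yes|Student) = 25/37 ≈ 67.57%


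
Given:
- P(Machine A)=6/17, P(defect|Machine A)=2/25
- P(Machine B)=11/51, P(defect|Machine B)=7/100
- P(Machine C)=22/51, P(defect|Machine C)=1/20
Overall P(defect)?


P(B) = Σ P(B|Aᵢ)×P(Aᵢ)
  2/25×6/17 = 12/425
  7/100×11/51 = 77/5100
  1/20×22/51 = 11/510
Sum = 331/5100

P(defect) = 331/5100 ≈ 6.49%


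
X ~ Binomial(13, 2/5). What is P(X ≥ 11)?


P(X ≥ 11) = Σ P(X=i) for i=11..13
P(X=11) = 1437696/1220703125
P(X=12) = 159744/1220703125
P(X=13) = 8192/1220703125
Sum = 1605632/1220703125

P(X ≥ 11) = 1605632/1220703125 ≈ 0.13%


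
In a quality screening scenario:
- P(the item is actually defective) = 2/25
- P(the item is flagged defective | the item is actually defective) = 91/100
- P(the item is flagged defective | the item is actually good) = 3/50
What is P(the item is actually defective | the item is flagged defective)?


Using Bayes' theorem:
P(A|B) = P(B|A)·P(A) / P(B)

P(the item is flagged defective) = 91/100 × 2/25 + 3/50 × 23/25
= 91/1250 + 69/1250 = 16/125

P(the item is actually defective|the item is flagged defective) = (91/1250) / (16/125) = 91/160

P(the item is actually defective|the item is flagged defective) = 91/160 ≈ 56.88%


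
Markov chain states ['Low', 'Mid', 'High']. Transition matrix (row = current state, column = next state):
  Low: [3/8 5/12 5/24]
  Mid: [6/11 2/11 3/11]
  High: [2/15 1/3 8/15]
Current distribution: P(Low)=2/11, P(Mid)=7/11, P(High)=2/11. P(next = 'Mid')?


P(next=Mid) = Σᵢ P(now=i)×P(i→Mid)
= 2/11×5/12 + 7/11×2/11 + 2/11×1/3
= 5/66 + 14/121 + 2/33 = 61/242

P = 61/242 ≈ 0.2521


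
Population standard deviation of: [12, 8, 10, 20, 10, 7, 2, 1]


Mean = 70/8 = 35/4
  (12-35/4)²=169/16
  (8-35/4)²=9/16
  (10-35/4)²=25/16
  (20-35/4)²=2025/16
  (10-35/4)²=25/16
  (7-35/4)²=49/16
  (2-35/4)²=729/16
  (1-35/4)²=961/16
Σ(x-μ)² = 499/2
σ² = (499/2)/8 = 499/16

σ = √(499/16) ≈ 5.5846


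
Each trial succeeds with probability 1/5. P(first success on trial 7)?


Geometric: P(X=7) = (1-p)^(k-1)×p = (4/5)^6×1/5 = 4096/78125

P(X=7) = 4096/78125 ≈ 5.24%


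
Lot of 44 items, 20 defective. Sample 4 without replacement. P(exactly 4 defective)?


Hypergeometric: C(20,4)×C(24,0)/C(44,4)
= 4845×1/135751 = 4845/135751

P(X=4) = 4845/135751 ≈ 3.57%


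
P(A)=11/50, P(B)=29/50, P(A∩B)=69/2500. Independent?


P(A)×P(B) = 319/2500
P(A∩B) = 69/2500
Not equal → NOT independent

No, not independent


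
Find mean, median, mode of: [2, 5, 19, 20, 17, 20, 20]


Sorted: [2, 5, 17, 19, 20, 20, 20]
Mean = 103/7
Median = 19
Freq: {2: 1, 5: 1, 19: 1, 20: 3, 17: 1}
Mode: [20]

Mean=103/7, Median=19, Mode=20


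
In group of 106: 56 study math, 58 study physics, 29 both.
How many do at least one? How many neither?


|A∪B| = 56+58-29 = 85
Neither = 106-85 = 21

At least one: 85; Neither: 21


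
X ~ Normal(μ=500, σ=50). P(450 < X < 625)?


z₁=(450-500)/50=-1.0, z₂=(625-500)/50=2.5
P = Φ(2.5) - Φ(-1.0) = 0.993790 - 0.158655 = 0.835135 ≈ 0.8351

P(450 < X < 625) ≈ 0.8351


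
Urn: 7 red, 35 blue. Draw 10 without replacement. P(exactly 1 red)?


Hypergeometric: C(7,1)×C(35,9)/C(42,10)
= 7×70607460/1471442973 = 125860/374699

P(X=1) = 125860/374699 ≈ 33.59%


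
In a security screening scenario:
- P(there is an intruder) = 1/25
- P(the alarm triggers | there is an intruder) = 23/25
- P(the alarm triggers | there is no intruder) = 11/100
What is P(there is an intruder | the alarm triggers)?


Using Bayes' theorem:
P(A|B) = P(B|A)·P(A) / P(B)

P(the alarm triggers) = 23/25 × 1/25 + 11/100 × 24/25
= 23/625 + 66/625 = 89/625

P(there is an intruder|the alarm triggers) = (23/625) / (89/625) = 23/89

P(there is an intruder|the alarm triggers) = 23/89 ≈ 25.84%


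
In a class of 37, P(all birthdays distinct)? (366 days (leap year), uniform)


P(all different) = Π(366-i)/366 for i=0..36
= (366/366)×(365/366)×...×(330/366)
= 0.152077

P ≈ 0.1521 ≈ 15.21%


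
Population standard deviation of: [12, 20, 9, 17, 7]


Mean = 65/5 = 13
  (12-13)²=1
  (20-13)²=49
  (9-13)²=16
  (17-13)²=16
  (7-13)²=36
Σ(x-μ)² = 118
σ² = 118/5

σ = √(118/5) ≈ 4.8580


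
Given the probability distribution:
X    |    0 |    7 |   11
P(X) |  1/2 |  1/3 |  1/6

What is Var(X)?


E[X] = 25/6
E[X²] = 73/2
Var(X) = E[X²] - (E[X])² = 73/2 - 625/36 = 689/36

Var(X) = 689/36 ≈ 19.1389


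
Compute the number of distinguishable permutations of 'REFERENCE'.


Letters: 9, freq: {'R': 2, 'E': 4, 'F': 1, 'N': 1, 'C': 1}
9!/(2!×4!×1!×1!×1!) = 362880/48 = 7560

7560


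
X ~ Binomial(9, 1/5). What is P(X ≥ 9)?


P(X ≥ 9) = Σ P(X=i) for i=9..9
P(X=9) = 1/1953125
Sum = 1/1953125

P(X ≥ 9) = 1/1953125 ≈ 0.00%


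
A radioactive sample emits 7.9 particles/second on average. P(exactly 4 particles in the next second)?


Poisson(λ=7.9): P(X=4) = e^(-λ)×λ^k/k!
= e^(-7.9) × 7.9^4 / 4!
≈ 0.0003707435405 × 3895.0081 / 24 ≈ 0.060169

P(X=4) ≈ 0.060169 ≈ 6.02%


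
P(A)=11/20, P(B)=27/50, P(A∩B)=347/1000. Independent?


P(A)×P(B) = 297/1000
P(A∩B) = 347/1000
Not equal → NOT independent

No, not independent


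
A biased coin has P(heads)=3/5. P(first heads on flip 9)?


Geometric: P(X=9) = (1-p)^(k-1)×p = (2/5)^8×3/5 = 768/1953125

P(X=9) = 768/1953125 ≈ 0.04%


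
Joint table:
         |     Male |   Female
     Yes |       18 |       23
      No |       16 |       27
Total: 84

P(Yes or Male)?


P(Yes∨Male) = P(Yes) + P(Male) - P(Yes∧Male)
= (41 + 34 - 18)/84 = 57/84 = 19/28

P = 19/28 ≈ 67.86%


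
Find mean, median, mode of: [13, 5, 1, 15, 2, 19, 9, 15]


Sorted: [1, 2, 5, 9, 13, 15, 15, 19]
Mean = 79/8
Median = 11
Freq: {13: 1, 5: 1, 1: 1, 15: 2, 2: 1, 19: 1, 9: 1}
Mode: [15]

Mean=79/8, Median=11, Mode=15
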